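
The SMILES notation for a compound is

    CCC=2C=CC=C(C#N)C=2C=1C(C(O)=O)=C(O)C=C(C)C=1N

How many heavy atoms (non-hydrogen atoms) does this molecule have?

Every atom symbol written in the SMILES (organic subset) is one heavy atom; implicit H are not written.
Heavy atoms by element → C:17, N:2, O:3.
Total: 22.

22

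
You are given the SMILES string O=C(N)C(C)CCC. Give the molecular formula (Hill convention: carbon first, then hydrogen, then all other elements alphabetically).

Walk through each heavy atom and fill implicit hydrogens from standard valence (C 4, N 3, O 2, S 2, halogen 1):
  atom 1: O, bond orders sum to 2 (valence 2) → 0 H
  atom 2: C, bond orders sum to 4 (valence 4) → 0 H
  atom 3: N, bond orders sum to 1 (valence 3) → 2 H
  atom 4: C, bond orders sum to 3 (valence 4) → 1 H
  atom 5: C, bond orders sum to 1 (valence 4) → 3 H
  atom 6: C, bond orders sum to 2 (valence 4) → 2 H
  atom 7: C, bond orders sum to 2 (valence 4) → 2 H
  atom 8: C, bond orders sum to 1 (valence 4) → 3 H
Totals → C:6, H:13, N:1, O:1.
In Hill order: C6H13NO.

C6H13NO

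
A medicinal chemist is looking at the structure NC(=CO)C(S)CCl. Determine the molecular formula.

C4H8ClNOS

Walk through each heavy atom and fill implicit hydrogens from standard valence (C 4, N 3, O 2, S 2, halogen 1):
  atom 1: N, bond orders sum to 1 (valence 3) → 2 H
  atom 2: C, bond orders sum to 4 (valence 4) → 0 H
  atom 3: C, bond orders sum to 3 (valence 4) → 1 H
  atom 4: O, bond orders sum to 1 (valence 2) → 1 H
  atom 5: C, bond orders sum to 3 (valence 4) → 1 H
  atom 6: S, bond orders sum to 1 (valence 2) → 1 H
  atom 7: C, bond orders sum to 2 (valence 4) → 2 H
  atom 8: Cl (halogen, monovalent) → 0 H
Totals → C:4, H:8, Cl:1, N:1, O:1, S:1.
In Hill order: C4H8ClNOS.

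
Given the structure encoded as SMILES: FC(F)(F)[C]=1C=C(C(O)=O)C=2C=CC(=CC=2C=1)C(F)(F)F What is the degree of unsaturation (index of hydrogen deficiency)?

8

Degree of unsaturation = (number of rings) + (number of π bonds).
Ring closures in the SMILES: 2.
π bonds: 6 double bonds (each 1 DoU) → 6 DoU from unsaturation.
Total DoU = 2 + 6 = 8.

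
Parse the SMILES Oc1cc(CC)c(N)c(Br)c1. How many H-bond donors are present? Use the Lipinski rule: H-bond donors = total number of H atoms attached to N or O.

Donors: find every N or O and count the H atoms it carries.
  atom 1 (O): bond orders sum to 1 → 1 H
  atom 8 (N): bond orders sum to 1 → 2 H
Lipinski HBD = 3.

3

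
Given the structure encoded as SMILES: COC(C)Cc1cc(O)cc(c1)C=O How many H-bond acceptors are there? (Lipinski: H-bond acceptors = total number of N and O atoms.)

N atoms: 0; O atoms: 3.
Lipinski HBA = 0 + 3 = 3.

3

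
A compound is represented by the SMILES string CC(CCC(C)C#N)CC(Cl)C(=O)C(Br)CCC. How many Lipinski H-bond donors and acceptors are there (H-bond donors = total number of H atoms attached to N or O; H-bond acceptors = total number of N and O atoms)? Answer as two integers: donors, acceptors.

0, 2

Donors: find every N or O and count the H atoms it carries.
  atom 8 (N): bond orders sum to 3 → 0 H
  atom 13 (O): bond orders sum to 2 → 0 H
Lipinski HBD = 0.
Acceptors: N atoms = 1, O atoms = 1 → HBA = 2.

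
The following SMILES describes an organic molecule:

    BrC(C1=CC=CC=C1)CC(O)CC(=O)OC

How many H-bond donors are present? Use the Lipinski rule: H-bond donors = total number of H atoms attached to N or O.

Donors: find every N or O and count the H atoms it carries.
  atom 11 (O): bond orders sum to 1 → 1 H
  atom 14 (O): bond orders sum to 2 → 0 H
  atom 15 (O): bond orders sum to 2 → 0 H
Lipinski HBD = 1.

1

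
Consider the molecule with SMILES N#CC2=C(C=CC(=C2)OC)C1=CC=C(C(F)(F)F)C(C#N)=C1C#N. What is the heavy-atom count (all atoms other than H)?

24

Every atom symbol written in the SMILES (organic subset) is one heavy atom; implicit H are not written.
Heavy atoms by element → C:17, F:3, N:3, O:1.
Total: 24.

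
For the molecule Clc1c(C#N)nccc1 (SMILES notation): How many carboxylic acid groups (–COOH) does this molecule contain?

0

Scan the SMILES for the carboxylic acid motif — none present.
Groups that are present: 1 nitrile.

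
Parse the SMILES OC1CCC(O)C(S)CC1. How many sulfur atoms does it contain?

Scan the SMILES for S atoms (remember two-letter symbols like Cl and Br are single atoms).
Sulfur count: 1.

1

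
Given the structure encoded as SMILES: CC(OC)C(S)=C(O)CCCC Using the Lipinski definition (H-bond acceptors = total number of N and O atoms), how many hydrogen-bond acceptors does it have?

N atoms: 0; O atoms: 2.
Lipinski HBA = 0 + 2 = 2.

2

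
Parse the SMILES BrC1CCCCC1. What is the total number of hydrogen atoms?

Walk through each heavy atom and fill implicit hydrogens from standard valence (C 4, N 3, O 2, S 2, halogen 1):
  atom 1: Br (halogen, monovalent) → 0 H
  atom 2: C, bond orders sum to 3 (valence 4) → 1 H
  atom 3: C, bond orders sum to 2 (valence 4) → 2 H
  atom 4: C, bond orders sum to 2 (valence 4) → 2 H
  atom 5: C, bond orders sum to 2 (valence 4) → 2 H
  atom 6: C, bond orders sum to 2 (valence 4) → 2 H
  atom 7: C, bond orders sum to 2 (valence 4) → 2 H
Total hydrogens: 11.

11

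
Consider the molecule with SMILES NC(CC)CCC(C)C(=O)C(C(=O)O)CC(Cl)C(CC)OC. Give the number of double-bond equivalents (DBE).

Degree of unsaturation = (number of rings) + (number of π bonds).
Ring closures in the SMILES: 0.
π bonds: 2 double bonds (each 1 DoU) → 2 DoU from unsaturation.
Total DoU = 0 + 2 = 2.

2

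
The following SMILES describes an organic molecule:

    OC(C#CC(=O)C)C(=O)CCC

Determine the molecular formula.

Walk through each heavy atom and fill implicit hydrogens from standard valence (C 4, N 3, O 2, S 2, halogen 1):
  atom 1: O, bond orders sum to 1 (valence 2) → 1 H
  atom 2: C, bond orders sum to 3 (valence 4) → 1 H
  atom 3: C, bond orders sum to 4 (valence 4) → 0 H
  atom 4: C, bond orders sum to 4 (valence 4) → 0 H
  atom 5: C, bond orders sum to 4 (valence 4) → 0 H
  atom 6: O, bond orders sum to 2 (valence 2) → 0 H
  atom 7: C, bond orders sum to 1 (valence 4) → 3 H
  atom 8: C, bond orders sum to 4 (valence 4) → 0 H
  atom 9: O, bond orders sum to 2 (valence 2) → 0 H
  atom 10: C, bond orders sum to 2 (valence 4) → 2 H
  atom 11: C, bond orders sum to 2 (valence 4) → 2 H
  atom 12: C, bond orders sum to 1 (valence 4) → 3 H
Totals → C:9, H:12, O:3.
In Hill order: C9H12O3.

C9H12O3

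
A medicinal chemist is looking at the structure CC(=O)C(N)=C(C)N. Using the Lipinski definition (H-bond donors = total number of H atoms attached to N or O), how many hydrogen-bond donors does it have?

Donors: find every N or O and count the H atoms it carries.
  atom 3 (O): bond orders sum to 2 → 0 H
  atom 5 (N): bond orders sum to 1 → 2 H
  atom 8 (N): bond orders sum to 1 → 2 H
Lipinski HBD = 4.

4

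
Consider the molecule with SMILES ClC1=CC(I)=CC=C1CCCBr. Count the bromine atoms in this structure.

1

Scan the SMILES for Br atoms (remember two-letter symbols like Cl and Br are single atoms).
Bromine count: 1.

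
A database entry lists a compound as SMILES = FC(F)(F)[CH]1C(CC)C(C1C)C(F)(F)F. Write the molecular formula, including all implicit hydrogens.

Walk through each heavy atom and fill implicit hydrogens from standard valence (C 4, N 3, O 2, S 2, halogen 1):
  atom 1: F (halogen, monovalent) → 0 H
  atom 2: C, bond orders sum to 4 (valence 4) → 0 H
  atom 3: F (halogen, monovalent) → 0 H
  atom 4: F (halogen, monovalent) → 0 H
  atom 5: C with explicit H count 1
  atom 6: C, bond orders sum to 3 (valence 4) → 1 H
  atom 7: C, bond orders sum to 2 (valence 4) → 2 H
  atom 8: C, bond orders sum to 1 (valence 4) → 3 H
  atom 9: C, bond orders sum to 3 (valence 4) → 1 H
  atom 10: C, bond orders sum to 3 (valence 4) → 1 H
  atom 11: C, bond orders sum to 1 (valence 4) → 3 H
  atom 12: C, bond orders sum to 4 (valence 4) → 0 H
  atom 13: F (halogen, monovalent) → 0 H
  atom 14: F (halogen, monovalent) → 0 H
  atom 15: F (halogen, monovalent) → 0 H
Totals → C:9, H:12, F:6.
In Hill order: C9H12F6.

C9H12F6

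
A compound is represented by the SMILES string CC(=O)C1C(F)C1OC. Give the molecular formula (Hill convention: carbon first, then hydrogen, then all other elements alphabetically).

Walk through each heavy atom and fill implicit hydrogens from standard valence (C 4, N 3, O 2, S 2, halogen 1):
  atom 1: C, bond orders sum to 1 (valence 4) → 3 H
  atom 2: C, bond orders sum to 4 (valence 4) → 0 H
  atom 3: O, bond orders sum to 2 (valence 2) → 0 H
  atom 4: C, bond orders sum to 3 (valence 4) → 1 H
  atom 5: C, bond orders sum to 3 (valence 4) → 1 H
  atom 6: F (halogen, monovalent) → 0 H
  atom 7: C, bond orders sum to 3 (valence 4) → 1 H
  atom 8: O, bond orders sum to 2 (valence 2) → 0 H
  atom 9: C, bond orders sum to 1 (valence 4) → 3 H
Totals → C:6, H:9, F:1, O:2.
In Hill order: C6H9FO2.

C6H9FO2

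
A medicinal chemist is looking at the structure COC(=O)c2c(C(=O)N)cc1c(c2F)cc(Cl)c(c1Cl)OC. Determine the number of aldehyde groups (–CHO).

Scan the SMILES for the aldehyde motif — none present.
Groups that are present: 1 amide, 1 ester, 1 ether.

0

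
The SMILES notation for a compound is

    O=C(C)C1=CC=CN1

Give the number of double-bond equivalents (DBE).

4

Degree of unsaturation = (number of rings) + (number of π bonds).
Ring closures in the SMILES: 1.
π bonds: 3 double bonds (each 1 DoU) → 3 DoU from unsaturation.
Total DoU = 1 + 3 = 4.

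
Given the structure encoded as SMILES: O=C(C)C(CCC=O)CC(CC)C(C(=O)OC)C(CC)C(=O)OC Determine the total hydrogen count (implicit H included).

Walk through each heavy atom and fill implicit hydrogens from standard valence (C 4, N 3, O 2, S 2, halogen 1):
  atom 1: O, bond orders sum to 2 (valence 2) → 0 H
  atom 2: C, bond orders sum to 4 (valence 4) → 0 H
  atom 3: C, bond orders sum to 1 (valence 4) → 3 H
  atom 4: C, bond orders sum to 3 (valence 4) → 1 H
  atom 5: C, bond orders sum to 2 (valence 4) → 2 H
  atom 6: C, bond orders sum to 2 (valence 4) → 2 H
  atom 7: C, bond orders sum to 3 (valence 4) → 1 H
  atom 8: O, bond orders sum to 2 (valence 2) → 0 H
  atom 9: C, bond orders sum to 2 (valence 4) → 2 H
  atom 10: C, bond orders sum to 3 (valence 4) → 1 H
  atom 11: C, bond orders sum to 2 (valence 4) → 2 H
  atom 12: C, bond orders sum to 1 (valence 4) → 3 H
  atom 13: C, bond orders sum to 3 (valence 4) → 1 H
  atom 14: C, bond orders sum to 4 (valence 4) → 0 H
  atom 15: O, bond orders sum to 2 (valence 2) → 0 H
  atom 16: O, bond orders sum to 2 (valence 2) → 0 H
  atom 17: C, bond orders sum to 1 (valence 4) → 3 H
  atom 18: C, bond orders sum to 3 (valence 4) → 1 H
  atom 19: C, bond orders sum to 2 (valence 4) → 2 H
  atom 20: C, bond orders sum to 1 (valence 4) → 3 H
  atom 21: C, bond orders sum to 4 (valence 4) → 0 H
  atom 22: O, bond orders sum to 2 (valence 2) → 0 H
  atom 23: O, bond orders sum to 2 (valence 2) → 0 H
  atom 24: C, bond orders sum to 1 (valence 4) → 3 H
Total hydrogens: 30.

30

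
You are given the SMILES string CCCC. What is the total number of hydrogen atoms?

Walk through each heavy atom and fill implicit hydrogens from standard valence (C 4, N 3, O 2, S 2, halogen 1):
  atom 1: C, bond orders sum to 1 (valence 4) → 3 H
  atom 2: C, bond orders sum to 2 (valence 4) → 2 H
  atom 3: C, bond orders sum to 2 (valence 4) → 2 H
  atom 4: C, bond orders sum to 1 (valence 4) → 3 H
Total hydrogens: 10.

10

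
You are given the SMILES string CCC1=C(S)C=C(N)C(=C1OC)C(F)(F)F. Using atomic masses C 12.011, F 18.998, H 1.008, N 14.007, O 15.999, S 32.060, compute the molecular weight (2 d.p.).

First, the molecular formula is C10H12F3NOS (counting implicit H from valence).
  C: 10 × 12.011 = 120.110
  F: 3 × 18.998 = 56.994
  H: 12 × 1.008 = 12.096
  N: 1 × 14.007 = 14.007
  O: 1 × 15.999 = 15.999
  S: 1 × 32.060 = 32.060
Sum: 10×12.011 + 3×18.998 + 12×1.008 + 1×14.007 + 1×15.999 + 1×32.060 = 251.266 → 251.27 g/mol.

251.27 g/mol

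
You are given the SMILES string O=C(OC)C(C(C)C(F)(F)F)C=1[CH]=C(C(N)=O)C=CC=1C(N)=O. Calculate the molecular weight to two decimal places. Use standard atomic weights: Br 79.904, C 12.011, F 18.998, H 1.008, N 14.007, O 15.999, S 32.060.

First, the molecular formula is C14H15F3N2O4 (counting implicit H from valence).
  C: 14 × 12.011 = 168.154
  F: 3 × 18.998 = 56.994
  H: 15 × 1.008 = 15.120
  N: 2 × 14.007 = 28.014
  O: 4 × 15.999 = 63.996
Sum: 14×12.011 + 3×18.998 + 15×1.008 + 2×14.007 + 4×15.999 = 332.278 → 332.28 g/mol.

332.28 g/mol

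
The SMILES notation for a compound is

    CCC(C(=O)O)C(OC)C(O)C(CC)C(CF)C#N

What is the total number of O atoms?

4

Scan the SMILES for O atoms (remember two-letter symbols like Cl and Br are single atoms).
Oxygen count: 4.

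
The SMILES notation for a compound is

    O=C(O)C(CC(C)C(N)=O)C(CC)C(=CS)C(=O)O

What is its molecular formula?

C12H19NO5S

Walk through each heavy atom and fill implicit hydrogens from standard valence (C 4, N 3, O 2, S 2, halogen 1):
  atom 1: O, bond orders sum to 2 (valence 2) → 0 H
  atom 2: C, bond orders sum to 4 (valence 4) → 0 H
  atom 3: O, bond orders sum to 1 (valence 2) → 1 H
  atom 4: C, bond orders sum to 3 (valence 4) → 1 H
  atom 5: C, bond orders sum to 2 (valence 4) → 2 H
  atom 6: C, bond orders sum to 3 (valence 4) → 1 H
  atom 7: C, bond orders sum to 1 (valence 4) → 3 H
  atom 8: C, bond orders sum to 4 (valence 4) → 0 H
  atom 9: N, bond orders sum to 1 (valence 3) → 2 H
  atom 10: O, bond orders sum to 2 (valence 2) → 0 H
  atom 11: C, bond orders sum to 3 (valence 4) → 1 H
  atom 12: C, bond orders sum to 2 (valence 4) → 2 H
  atom 13: C, bond orders sum to 1 (valence 4) → 3 H
  atom 14: C, bond orders sum to 4 (valence 4) → 0 H
  atom 15: C, bond orders sum to 3 (valence 4) → 1 H
  atom 16: S, bond orders sum to 1 (valence 2) → 1 H
  atom 17: C, bond orders sum to 4 (valence 4) → 0 H
  atom 18: O, bond orders sum to 2 (valence 2) → 0 H
  atom 19: O, bond orders sum to 1 (valence 2) → 1 H
Totals → C:12, H:19, N:1, O:5, S:1.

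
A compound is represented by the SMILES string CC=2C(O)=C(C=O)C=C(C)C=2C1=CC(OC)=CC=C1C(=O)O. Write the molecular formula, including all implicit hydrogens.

C17H16O5

Walk through each heavy atom and fill implicit hydrogens from standard valence (C 4, N 3, O 2, S 2, halogen 1):
  atom 1: C, bond orders sum to 1 (valence 4) → 3 H
  atom 2: C, bond orders sum to 4 (valence 4) → 0 H
  atom 3: C, bond orders sum to 4 (valence 4) → 0 H
  atom 4: O, bond orders sum to 1 (valence 2) → 1 H
  atom 5: C, bond orders sum to 4 (valence 4) → 0 H
  atom 6: C, bond orders sum to 3 (valence 4) → 1 H
  atom 7: O, bond orders sum to 2 (valence 2) → 0 H
  atom 8: C, bond orders sum to 3 (valence 4) → 1 H
  atom 9: C, bond orders sum to 4 (valence 4) → 0 H
  atom 10: C, bond orders sum to 1 (valence 4) → 3 H
  atom 11: C, bond orders sum to 4 (valence 4) → 0 H
  atom 12: C, bond orders sum to 4 (valence 4) → 0 H
  atom 13: C, bond orders sum to 3 (valence 4) → 1 H
  atom 14: C, bond orders sum to 4 (valence 4) → 0 H
  atom 15: O, bond orders sum to 2 (valence 2) → 0 H
  atom 16: C, bond orders sum to 1 (valence 4) → 3 H
  atom 17: C, bond orders sum to 3 (valence 4) → 1 H
  atom 18: C, bond orders sum to 3 (valence 4) → 1 H
  atom 19: C, bond orders sum to 4 (valence 4) → 0 H
  atom 20: C, bond orders sum to 4 (valence 4) → 0 H
  atom 21: O, bond orders sum to 2 (valence 2) → 0 H
  atom 22: O, bond orders sum to 1 (valence 2) → 1 H
Totals → C:17, H:16, O:5.
In Hill order: C17H16O5.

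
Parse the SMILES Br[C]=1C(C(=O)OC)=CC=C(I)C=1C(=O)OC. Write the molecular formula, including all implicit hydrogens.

Walk through each heavy atom and fill implicit hydrogens from standard valence (C 4, N 3, O 2, S 2, halogen 1):
  atom 1: Br (halogen, monovalent) → 0 H
  atom 2: C with explicit H count 0
  atom 3: C, bond orders sum to 4 (valence 4) → 0 H
  atom 4: C, bond orders sum to 4 (valence 4) → 0 H
  atom 5: O, bond orders sum to 2 (valence 2) → 0 H
  atom 6: O, bond orders sum to 2 (valence 2) → 0 H
  atom 7: C, bond orders sum to 1 (valence 4) → 3 H
  atom 8: C, bond orders sum to 3 (valence 4) → 1 H
  atom 9: C, bond orders sum to 3 (valence 4) → 1 H
  atom 10: C, bond orders sum to 4 (valence 4) → 0 H
  atom 11: I (halogen, monovalent) → 0 H
  atom 12: C, bond orders sum to 4 (valence 4) → 0 H
  atom 13: C, bond orders sum to 4 (valence 4) → 0 H
  atom 14: O, bond orders sum to 2 (valence 2) → 0 H
  atom 15: O, bond orders sum to 2 (valence 2) → 0 H
  atom 16: C, bond orders sum to 1 (valence 4) → 3 H
Totals → C:10, H:8, Br:1, I:1, O:4.
In Hill order: C10H8BrIO4.

C10H8BrIO4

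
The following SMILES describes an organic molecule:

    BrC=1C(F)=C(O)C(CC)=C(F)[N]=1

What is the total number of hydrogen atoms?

Walk through each heavy atom and fill implicit hydrogens from standard valence (C 4, N 3, O 2, S 2, halogen 1):
  atom 1: Br (halogen, monovalent) → 0 H
  atom 2: C, bond orders sum to 4 (valence 4) → 0 H
  atom 3: C, bond orders sum to 4 (valence 4) → 0 H
  atom 4: F (halogen, monovalent) → 0 H
  atom 5: C, bond orders sum to 4 (valence 4) → 0 H
  atom 6: O, bond orders sum to 1 (valence 2) → 1 H
  atom 7: C, bond orders sum to 4 (valence 4) → 0 H
  atom 8: C, bond orders sum to 2 (valence 4) → 2 H
  atom 9: C, bond orders sum to 1 (valence 4) → 3 H
  atom 10: C, bond orders sum to 4 (valence 4) → 0 H
  atom 11: F (halogen, monovalent) → 0 H
  atom 12: N with explicit H count 0
Total hydrogens: 6.

6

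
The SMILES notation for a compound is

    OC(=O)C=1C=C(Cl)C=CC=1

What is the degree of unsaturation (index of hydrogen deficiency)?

Degree of unsaturation = (number of rings) + (number of π bonds).
Ring closures in the SMILES: 1.
π bonds: 4 double bonds (each 1 DoU) → 4 DoU from unsaturation.
Total DoU = 1 + 4 = 5.

5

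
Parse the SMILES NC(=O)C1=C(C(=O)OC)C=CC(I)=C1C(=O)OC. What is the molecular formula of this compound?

C11H10INO5

Walk through each heavy atom and fill implicit hydrogens from standard valence (C 4, N 3, O 2, S 2, halogen 1):
  atom 1: N, bond orders sum to 1 (valence 3) → 2 H
  atom 2: C, bond orders sum to 4 (valence 4) → 0 H
  atom 3: O, bond orders sum to 2 (valence 2) → 0 H
  atom 4: C, bond orders sum to 4 (valence 4) → 0 H
  atom 5: C, bond orders sum to 4 (valence 4) → 0 H
  atom 6: C, bond orders sum to 4 (valence 4) → 0 H
  atom 7: O, bond orders sum to 2 (valence 2) → 0 H
  atom 8: O, bond orders sum to 2 (valence 2) → 0 H
  atom 9: C, bond orders sum to 1 (valence 4) → 3 H
  atom 10: C, bond orders sum to 3 (valence 4) → 1 H
  atom 11: C, bond orders sum to 3 (valence 4) → 1 H
  atom 12: C, bond orders sum to 4 (valence 4) → 0 H
  atom 13: I (halogen, monovalent) → 0 H
  atom 14: C, bond orders sum to 4 (valence 4) → 0 H
  atom 15: C, bond orders sum to 4 (valence 4) → 0 H
  atom 16: O, bond orders sum to 2 (valence 2) → 0 H
  atom 17: O, bond orders sum to 2 (valence 2) → 0 H
  atom 18: C, bond orders sum to 1 (valence 4) → 3 H
Totals → C:11, H:10, I:1, N:1, O:5.
In Hill order: C11H10INO5.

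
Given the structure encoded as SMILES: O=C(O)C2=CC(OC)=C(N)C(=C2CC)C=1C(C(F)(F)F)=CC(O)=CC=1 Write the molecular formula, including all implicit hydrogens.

Walk through each heavy atom and fill implicit hydrogens from standard valence (C 4, N 3, O 2, S 2, halogen 1):
  atom 1: O, bond orders sum to 2 (valence 2) → 0 H
  atom 2: C, bond orders sum to 4 (valence 4) → 0 H
  atom 3: O, bond orders sum to 1 (valence 2) → 1 H
  atom 4: C, bond orders sum to 4 (valence 4) → 0 H
  atom 5: C, bond orders sum to 3 (valence 4) → 1 H
  atom 6: C, bond orders sum to 4 (valence 4) → 0 H
  atom 7: O, bond orders sum to 2 (valence 2) → 0 H
  atom 8: C, bond orders sum to 1 (valence 4) → 3 H
  atom 9: C, bond orders sum to 4 (valence 4) → 0 H
  atom 10: N, bond orders sum to 1 (valence 3) → 2 H
  atom 11: C, bond orders sum to 4 (valence 4) → 0 H
  atom 12: C, bond orders sum to 4 (valence 4) → 0 H
  atom 13: C, bond orders sum to 2 (valence 4) → 2 H
  atom 14: C, bond orders sum to 1 (valence 4) → 3 H
  atom 15: C, bond orders sum to 4 (valence 4) → 0 H
  atom 16: C, bond orders sum to 4 (valence 4) → 0 H
  atom 17: C, bond orders sum to 4 (valence 4) → 0 H
  atom 18: F (halogen, monovalent) → 0 H
  atom 19: F (halogen, monovalent) → 0 H
  atom 20: F (halogen, monovalent) → 0 H
  atom 21: C, bond orders sum to 3 (valence 4) → 1 H
  atom 22: C, bond orders sum to 4 (valence 4) → 0 H
  atom 23: O, bond orders sum to 1 (valence 2) → 1 H
  atom 24: C, bond orders sum to 3 (valence 4) → 1 H
  atom 25: C, bond orders sum to 3 (valence 4) → 1 H
Totals → C:17, H:16, F:3, N:1, O:4.
In Hill order: C17H16F3NO4.

C17H16F3NO4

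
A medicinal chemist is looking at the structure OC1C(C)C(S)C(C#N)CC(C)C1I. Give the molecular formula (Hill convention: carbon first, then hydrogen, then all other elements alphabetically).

Walk through each heavy atom and fill implicit hydrogens from standard valence (C 4, N 3, O 2, S 2, halogen 1):
  atom 1: O, bond orders sum to 1 (valence 2) → 1 H
  atom 2: C, bond orders sum to 3 (valence 4) → 1 H
  atom 3: C, bond orders sum to 3 (valence 4) → 1 H
  atom 4: C, bond orders sum to 1 (valence 4) → 3 H
  atom 5: C, bond orders sum to 3 (valence 4) → 1 H
  atom 6: S, bond orders sum to 1 (valence 2) → 1 H
  atom 7: C, bond orders sum to 3 (valence 4) → 1 H
  atom 8: C, bond orders sum to 4 (valence 4) → 0 H
  atom 9: N, bond orders sum to 3 (valence 3) → 0 H
  atom 10: C, bond orders sum to 2 (valence 4) → 2 H
  atom 11: C, bond orders sum to 3 (valence 4) → 1 H
  atom 12: C, bond orders sum to 1 (valence 4) → 3 H
  atom 13: C, bond orders sum to 3 (valence 4) → 1 H
  atom 14: I (halogen, monovalent) → 0 H
Totals → C:10, H:16, I:1, N:1, O:1, S:1.

C10H16INOS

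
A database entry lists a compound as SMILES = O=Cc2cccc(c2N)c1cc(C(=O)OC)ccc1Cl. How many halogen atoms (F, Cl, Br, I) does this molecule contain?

Halogen atoms appear at heavy-atom position 20 (1×Cl).
Other groups present: 1 aldehyde, 1 ester, 1 primary amine.
Halogen count: 1.

1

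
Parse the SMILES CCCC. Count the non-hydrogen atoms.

Every atom symbol written in the SMILES (organic subset) is one heavy atom; implicit H are not written.
Heavy atoms by element → C:4.
Total: 4.

4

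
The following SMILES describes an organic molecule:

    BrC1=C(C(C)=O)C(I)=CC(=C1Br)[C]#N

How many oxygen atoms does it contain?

1

Scan the SMILES for O atoms (remember two-letter symbols like Cl and Br are single atoms).
Oxygen count: 1.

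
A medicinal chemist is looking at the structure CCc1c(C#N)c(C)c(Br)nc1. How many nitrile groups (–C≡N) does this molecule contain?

The nitrile motif appears at heavy-atom position 5 in the SMILES.
Nitrile count: 1.

1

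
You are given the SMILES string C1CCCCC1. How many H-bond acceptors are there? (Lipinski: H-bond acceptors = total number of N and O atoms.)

N atoms: 0; O atoms: 0.
Lipinski HBA = 0 + 0 = 0.

0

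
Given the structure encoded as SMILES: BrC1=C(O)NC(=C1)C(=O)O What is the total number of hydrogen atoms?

Walk through each heavy atom and fill implicit hydrogens from standard valence (C 4, N 3, O 2, S 2, halogen 1):
  atom 1: Br (halogen, monovalent) → 0 H
  atom 2: C, bond orders sum to 4 (valence 4) → 0 H
  atom 3: C, bond orders sum to 4 (valence 4) → 0 H
  atom 4: O, bond orders sum to 1 (valence 2) → 1 H
  atom 5: N, bond orders sum to 2 (valence 3) → 1 H
  atom 6: C, bond orders sum to 4 (valence 4) → 0 H
  atom 7: C, bond orders sum to 3 (valence 4) → 1 H
  atom 8: C, bond orders sum to 4 (valence 4) → 0 H
  atom 9: O, bond orders sum to 2 (valence 2) → 0 H
  atom 10: O, bond orders sum to 1 (valence 2) → 1 H
Total hydrogens: 4.

4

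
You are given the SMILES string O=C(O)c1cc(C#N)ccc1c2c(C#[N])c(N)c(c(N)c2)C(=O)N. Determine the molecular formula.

C16H11N5O3

Walk through each heavy atom and fill implicit hydrogens from standard valence (C 4, N 3, O 2, S 2, halogen 1); for lowercase aromatic atoms, an aromatic c carries 1 H when it has two neighbours and 0 H with three, and aromatic n carries 0 H:
  atom 1: O, bond orders sum to 2 (valence 2) → 0 H
  atom 2: C, bond orders sum to 4 (valence 4) → 0 H
  atom 3: O, bond orders sum to 1 (valence 2) → 1 H
  atom 4: aromatic c, 3 neighbours → 0 H
  atom 5: aromatic c, 2 neighbours → 1 H
  atom 6: aromatic c, 3 neighbours → 0 H
  atom 7: C, bond orders sum to 4 (valence 4) → 0 H
  atom 8: N, bond orders sum to 3 (valence 3) → 0 H
  atom 9: aromatic c, 2 neighbours → 1 H
  atom 10: aromatic c, 2 neighbours → 1 H
  atom 11: aromatic c, 3 neighbours → 0 H
  atom 12: aromatic c, 3 neighbours → 0 H
  atom 13: aromatic c, 3 neighbours → 0 H
  atom 14: C, bond orders sum to 4 (valence 4) → 0 H
  atom 15: N with explicit H count 0
  atom 16: aromatic c, 3 neighbours → 0 H
  atom 17: N, bond orders sum to 1 (valence 3) → 2 H
  atom 18: aromatic c, 3 neighbours → 0 H
  atom 19: aromatic c, 3 neighbours → 0 H
  atom 20: N, bond orders sum to 1 (valence 3) → 2 H
  atom 21: aromatic c, 2 neighbours → 1 H
  atom 22: C, bond orders sum to 4 (valence 4) → 0 H
  atom 23: O, bond orders sum to 2 (valence 2) → 0 H
  atom 24: N, bond orders sum to 1 (valence 3) → 2 H
Totals → C:16, H:11, N:5, O:3.
In Hill order: C16H11N5O3.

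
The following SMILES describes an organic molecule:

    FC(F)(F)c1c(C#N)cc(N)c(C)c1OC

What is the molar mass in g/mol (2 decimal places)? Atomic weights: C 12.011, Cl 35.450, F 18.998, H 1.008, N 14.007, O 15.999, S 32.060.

230.19 g/mol

First, the molecular formula is C10H9F3N2O (counting implicit H from valence).
  C: 10 × 12.011 = 120.110
  F: 3 × 18.998 = 56.994
  H: 9 × 1.008 = 9.072
  N: 2 × 14.007 = 28.014
  O: 1 × 15.999 = 15.999
Sum: 10×12.011 + 3×18.998 + 9×1.008 + 2×14.007 + 1×15.999 = 230.189 → 230.19 g/mol.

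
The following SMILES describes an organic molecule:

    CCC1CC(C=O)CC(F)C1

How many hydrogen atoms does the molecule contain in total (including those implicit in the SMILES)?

Walk through each heavy atom and fill implicit hydrogens from standard valence (C 4, N 3, O 2, S 2, halogen 1):
  atom 1: C, bond orders sum to 1 (valence 4) → 3 H
  atom 2: C, bond orders sum to 2 (valence 4) → 2 H
  atom 3: C, bond orders sum to 3 (valence 4) → 1 H
  atom 4: C, bond orders sum to 2 (valence 4) → 2 H
  atom 5: C, bond orders sum to 3 (valence 4) → 1 H
  atom 6: C, bond orders sum to 3 (valence 4) → 1 H
  atom 7: O, bond orders sum to 2 (valence 2) → 0 H
  atom 8: C, bond orders sum to 2 (valence 4) → 2 H
  atom 9: C, bond orders sum to 3 (valence 4) → 1 H
  atom 10: F (halogen, monovalent) → 0 H
  atom 11: C, bond orders sum to 2 (valence 4) → 2 H
Total hydrogens: 15.

15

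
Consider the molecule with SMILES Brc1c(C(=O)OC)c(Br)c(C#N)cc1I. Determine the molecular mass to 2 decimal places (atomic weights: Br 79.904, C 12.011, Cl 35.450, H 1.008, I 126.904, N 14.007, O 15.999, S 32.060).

First, the molecular formula is C9H4Br2INO2 (counting implicit H from valence).
  Br: 2 × 79.904 = 159.808
  C: 9 × 12.011 = 108.099
  H: 4 × 1.008 = 4.032
  I: 1 × 126.904 = 126.904
  N: 1 × 14.007 = 14.007
  O: 2 × 15.999 = 31.998
Sum: 2×79.904 + 9×12.011 + 4×1.008 + 1×126.904 + 1×14.007 + 2×15.999 = 444.848 → 444.85 g/mol.

444.85 g/mol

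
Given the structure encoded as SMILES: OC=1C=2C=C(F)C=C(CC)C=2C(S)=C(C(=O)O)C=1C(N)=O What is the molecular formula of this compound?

Walk through each heavy atom and fill implicit hydrogens from standard valence (C 4, N 3, O 2, S 2, halogen 1):
  atom 1: O, bond orders sum to 1 (valence 2) → 1 H
  atom 2: C, bond orders sum to 4 (valence 4) → 0 H
  atom 3: C, bond orders sum to 4 (valence 4) → 0 H
  atom 4: C, bond orders sum to 3 (valence 4) → 1 H
  atom 5: C, bond orders sum to 4 (valence 4) → 0 H
  atom 6: F (halogen, monovalent) → 0 H
  atom 7: C, bond orders sum to 3 (valence 4) → 1 H
  atom 8: C, bond orders sum to 4 (valence 4) → 0 H
  atom 9: C, bond orders sum to 2 (valence 4) → 2 H
  atom 10: C, bond orders sum to 1 (valence 4) → 3 H
  atom 11: C, bond orders sum to 4 (valence 4) → 0 H
  atom 12: C, bond orders sum to 4 (valence 4) → 0 H
  atom 13: S, bond orders sum to 1 (valence 2) → 1 H
  atom 14: C, bond orders sum to 4 (valence 4) → 0 H
  atom 15: C, bond orders sum to 4 (valence 4) → 0 H
  atom 16: O, bond orders sum to 2 (valence 2) → 0 H
  atom 17: O, bond orders sum to 1 (valence 2) → 1 H
  atom 18: C, bond orders sum to 4 (valence 4) → 0 H
  atom 19: C, bond orders sum to 4 (valence 4) → 0 H
  atom 20: N, bond orders sum to 1 (valence 3) → 2 H
  atom 21: O, bond orders sum to 2 (valence 2) → 0 H
Totals → C:14, H:12, F:1, N:1, O:4, S:1.
In Hill order: C14H12FNO4S.

C14H12FNO4S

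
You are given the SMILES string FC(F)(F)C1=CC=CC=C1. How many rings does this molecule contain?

In SMILES, each pair of matching ring-closure digits denotes one ring-closing bond; the number of such bonds equals the number of independent rings.
Ring-closure bonds here: 1.

1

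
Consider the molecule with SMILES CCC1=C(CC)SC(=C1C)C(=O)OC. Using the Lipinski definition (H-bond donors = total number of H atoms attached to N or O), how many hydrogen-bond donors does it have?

0

Donors: find every N or O and count the H atoms it carries.
  atom 12 (O): bond orders sum to 2 → 0 H
  atom 13 (O): bond orders sum to 2 → 0 H
Lipinski HBD = 0.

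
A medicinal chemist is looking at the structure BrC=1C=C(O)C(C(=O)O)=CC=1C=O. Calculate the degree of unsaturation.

6

Molecular formula: C8H5BrO4.
DoU = (2C + 2 + N − H − X) / 2, where X is the halogen count and O/S are ignored.
    = (2·8 + 2 + 0 − 5 − 1) / 2 = 12 / 2 = 6.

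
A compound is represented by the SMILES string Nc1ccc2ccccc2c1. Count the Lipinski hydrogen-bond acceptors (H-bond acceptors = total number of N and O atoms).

1

N atoms: 1; O atoms: 0.
Lipinski HBA = 1 + 0 = 1.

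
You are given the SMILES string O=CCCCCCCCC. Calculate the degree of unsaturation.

Molecular formula: C9H18O.
DoU = (2C + 2 + N − H − X) / 2, where X is the halogen count and O/S are ignored.
    = (2·9 + 2 + 0 − 18 − 0) / 2 = 2 / 2 = 1.

1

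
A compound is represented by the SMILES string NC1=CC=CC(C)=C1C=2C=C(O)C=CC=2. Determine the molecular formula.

Walk through each heavy atom and fill implicit hydrogens from standard valence (C 4, N 3, O 2, S 2, halogen 1):
  atom 1: N, bond orders sum to 1 (valence 3) → 2 H
  atom 2: C, bond orders sum to 4 (valence 4) → 0 H
  atom 3: C, bond orders sum to 3 (valence 4) → 1 H
  atom 4: C, bond orders sum to 3 (valence 4) → 1 H
  atom 5: C, bond orders sum to 3 (valence 4) → 1 H
  atom 6: C, bond orders sum to 4 (valence 4) → 0 H
  atom 7: C, bond orders sum to 1 (valence 4) → 3 H
  atom 8: C, bond orders sum to 4 (valence 4) → 0 H
  atom 9: C, bond orders sum to 4 (valence 4) → 0 H
  atom 10: C, bond orders sum to 3 (valence 4) → 1 H
  atom 11: C, bond orders sum to 4 (valence 4) → 0 H
  atom 12: O, bond orders sum to 1 (valence 2) → 1 H
  atom 13: C, bond orders sum to 3 (valence 4) → 1 H
  atom 14: C, bond orders sum to 3 (valence 4) → 1 H
  atom 15: C, bond orders sum to 3 (valence 4) → 1 H
Totals → C:13, H:13, N:1, O:1.

C13H13NO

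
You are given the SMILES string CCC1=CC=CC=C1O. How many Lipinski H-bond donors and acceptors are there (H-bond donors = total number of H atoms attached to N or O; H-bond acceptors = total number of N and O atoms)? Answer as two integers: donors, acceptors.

1, 1

Donors: find every N or O and count the H atoms it carries.
  atom 9 (O): bond orders sum to 1 → 1 H
Lipinski HBD = 1.
Acceptors: N atoms = 0, O atoms = 1 → HBA = 1.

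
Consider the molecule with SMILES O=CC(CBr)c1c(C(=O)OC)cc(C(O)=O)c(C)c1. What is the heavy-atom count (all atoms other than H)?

Every atom symbol written in the SMILES (organic subset) is one heavy atom; implicit H are not written.
Heavy atoms by element → Br:1, C:13, O:5.
Total: 19.

19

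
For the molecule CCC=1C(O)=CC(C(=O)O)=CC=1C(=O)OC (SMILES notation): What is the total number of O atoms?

Scan the SMILES for O atoms (remember two-letter symbols like Cl and Br are single atoms).
Oxygen count: 5.

5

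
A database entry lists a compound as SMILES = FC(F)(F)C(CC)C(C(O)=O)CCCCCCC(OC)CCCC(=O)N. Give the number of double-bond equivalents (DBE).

Degree of unsaturation = (number of rings) + (number of π bonds).
Ring closures in the SMILES: 0.
π bonds: 2 double bonds (each 1 DoU) → 2 DoU from unsaturation.
Total DoU = 0 + 2 = 2.

2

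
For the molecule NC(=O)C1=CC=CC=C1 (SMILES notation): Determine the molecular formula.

C7H7NO

Walk through each heavy atom and fill implicit hydrogens from standard valence (C 4, N 3, O 2, S 2, halogen 1):
  atom 1: N, bond orders sum to 1 (valence 3) → 2 H
  atom 2: C, bond orders sum to 4 (valence 4) → 0 H
  atom 3: O, bond orders sum to 2 (valence 2) → 0 H
  atom 4: C, bond orders sum to 4 (valence 4) → 0 H
  atom 5: C, bond orders sum to 3 (valence 4) → 1 H
  atom 6: C, bond orders sum to 3 (valence 4) → 1 H
  atom 7: C, bond orders sum to 3 (valence 4) → 1 H
  atom 8: C, bond orders sum to 3 (valence 4) → 1 H
  atom 9: C, bond orders sum to 3 (valence 4) → 1 H
Totals → C:7, H:7, N:1, O:1.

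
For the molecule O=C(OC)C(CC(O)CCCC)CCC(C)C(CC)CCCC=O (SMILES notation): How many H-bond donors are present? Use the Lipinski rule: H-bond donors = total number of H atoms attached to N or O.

1

Donors: find every N or O and count the H atoms it carries.
  atom 1 (O): bond orders sum to 2 → 0 H
  atom 3 (O): bond orders sum to 2 → 0 H
  atom 8 (O): bond orders sum to 1 → 1 H
  atom 24 (O): bond orders sum to 2 → 0 H
Lipinski HBD = 1.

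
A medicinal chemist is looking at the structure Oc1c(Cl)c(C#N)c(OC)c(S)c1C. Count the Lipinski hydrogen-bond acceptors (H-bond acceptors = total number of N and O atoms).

N atoms: 1; O atoms: 2.
Lipinski HBA = 1 + 2 = 3.

3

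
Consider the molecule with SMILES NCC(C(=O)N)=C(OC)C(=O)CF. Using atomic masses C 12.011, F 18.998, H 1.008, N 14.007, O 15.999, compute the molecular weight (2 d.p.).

First, the molecular formula is C7H11FN2O3 (counting implicit H from valence).
  C: 7 × 12.011 = 84.077
  F: 1 × 18.998 = 18.998
  H: 11 × 1.008 = 11.088
  N: 2 × 14.007 = 28.014
  O: 3 × 15.999 = 47.997
Sum: 7×12.011 + 1×18.998 + 11×1.008 + 2×14.007 + 3×15.999 = 190.174 → 190.17 g/mol.

190.17 g/mol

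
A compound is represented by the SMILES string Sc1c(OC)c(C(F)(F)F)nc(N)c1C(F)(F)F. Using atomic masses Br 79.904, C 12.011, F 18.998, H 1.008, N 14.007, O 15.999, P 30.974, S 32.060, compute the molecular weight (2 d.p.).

292.20 g/mol

First, the molecular formula is C8H6F6N2OS (counting implicit H from valence).
  C: 8 × 12.011 = 96.088
  F: 6 × 18.998 = 113.988
  H: 6 × 1.008 = 6.048
  N: 2 × 14.007 = 28.014
  O: 1 × 15.999 = 15.999
  S: 1 × 32.060 = 32.060
Sum: 8×12.011 + 6×18.998 + 6×1.008 + 2×14.007 + 1×15.999 + 1×32.060 = 292.197 → 292.20 g/mol.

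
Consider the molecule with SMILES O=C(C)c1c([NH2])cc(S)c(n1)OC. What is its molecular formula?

Walk through each heavy atom and fill implicit hydrogens from standard valence (C 4, N 3, O 2, S 2, halogen 1); for lowercase aromatic atoms, an aromatic c carries 1 H when it has two neighbours and 0 H with three, and aromatic n carries 0 H:
  atom 1: O, bond orders sum to 2 (valence 2) → 0 H
  atom 2: C, bond orders sum to 4 (valence 4) → 0 H
  atom 3: C, bond orders sum to 1 (valence 4) → 3 H
  atom 4: aromatic c, 3 neighbours → 0 H
  atom 5: aromatic c, 3 neighbours → 0 H
  atom 6: N with explicit H count 2
  atom 7: aromatic c, 2 neighbours → 1 H
  atom 8: aromatic c, 3 neighbours → 0 H
  atom 9: S, bond orders sum to 1 (valence 2) → 1 H
  atom 10: aromatic c, 3 neighbours → 0 H
  atom 11: aromatic n, 2 neighbours → 0 H
  atom 12: O, bond orders sum to 2 (valence 2) → 0 H
  atom 13: C, bond orders sum to 1 (valence 4) → 3 H
Totals → C:8, H:10, N:2, O:2, S:1.

C8H10N2O2S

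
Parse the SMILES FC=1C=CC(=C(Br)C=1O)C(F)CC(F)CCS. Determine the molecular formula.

Walk through each heavy atom and fill implicit hydrogens from standard valence (C 4, N 3, O 2, S 2, halogen 1):
  atom 1: F (halogen, monovalent) → 0 H
  atom 2: C, bond orders sum to 4 (valence 4) → 0 H
  atom 3: C, bond orders sum to 3 (valence 4) → 1 H
  atom 4: C, bond orders sum to 3 (valence 4) → 1 H
  atom 5: C, bond orders sum to 4 (valence 4) → 0 H
  atom 6: C, bond orders sum to 4 (valence 4) → 0 H
  atom 7: Br (halogen, monovalent) → 0 H
  atom 8: C, bond orders sum to 4 (valence 4) → 0 H
  atom 9: O, bond orders sum to 1 (valence 2) → 1 H
  atom 10: C, bond orders sum to 3 (valence 4) → 1 H
  atom 11: F (halogen, monovalent) → 0 H
  atom 12: C, bond orders sum to 2 (valence 4) → 2 H
  atom 13: C, bond orders sum to 3 (valence 4) → 1 H
  atom 14: F (halogen, monovalent) → 0 H
  atom 15: C, bond orders sum to 2 (valence 4) → 2 H
  atom 16: C, bond orders sum to 2 (valence 4) → 2 H
  atom 17: S, bond orders sum to 1 (valence 2) → 1 H
Totals → C:11, H:12, Br:1, F:3, O:1, S:1.
In Hill order: C11H12BrF3OS.

C11H12BrF3OS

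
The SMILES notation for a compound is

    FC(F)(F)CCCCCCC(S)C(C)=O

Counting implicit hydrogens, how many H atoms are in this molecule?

17

Walk through each heavy atom and fill implicit hydrogens from standard valence (C 4, N 3, O 2, S 2, halogen 1):
  atom 1: F (halogen, monovalent) → 0 H
  atom 2: C, bond orders sum to 4 (valence 4) → 0 H
  atom 3: F (halogen, monovalent) → 0 H
  atom 4: F (halogen, monovalent) → 0 H
  atom 5: C, bond orders sum to 2 (valence 4) → 2 H
  atom 6: C, bond orders sum to 2 (valence 4) → 2 H
  atom 7: C, bond orders sum to 2 (valence 4) → 2 H
  atom 8: C, bond orders sum to 2 (valence 4) → 2 H
  atom 9: C, bond orders sum to 2 (valence 4) → 2 H
  atom 10: C, bond orders sum to 2 (valence 4) → 2 H
  atom 11: C, bond orders sum to 3 (valence 4) → 1 H
  atom 12: S, bond orders sum to 1 (valence 2) → 1 H
  atom 13: C, bond orders sum to 4 (valence 4) → 0 H
  atom 14: C, bond orders sum to 1 (valence 4) → 3 H
  atom 15: O, bond orders sum to 2 (valence 2) → 0 H
Total hydrogens: 17.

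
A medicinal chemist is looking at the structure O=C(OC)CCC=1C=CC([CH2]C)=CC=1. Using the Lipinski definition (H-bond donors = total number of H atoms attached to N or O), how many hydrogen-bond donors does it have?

0

Donors: find every N or O and count the H atoms it carries.
  atom 1 (O): bond orders sum to 2 → 0 H
  atom 3 (O): bond orders sum to 2 → 0 H
Lipinski HBD = 0.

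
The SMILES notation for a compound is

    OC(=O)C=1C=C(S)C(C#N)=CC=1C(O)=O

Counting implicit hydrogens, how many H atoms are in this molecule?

Walk through each heavy atom and fill implicit hydrogens from standard valence (C 4, N 3, O 2, S 2, halogen 1):
  atom 1: O, bond orders sum to 1 (valence 2) → 1 H
  atom 2: C, bond orders sum to 4 (valence 4) → 0 H
  atom 3: O, bond orders sum to 2 (valence 2) → 0 H
  atom 4: C, bond orders sum to 4 (valence 4) → 0 H
  atom 5: C, bond orders sum to 3 (valence 4) → 1 H
  atom 6: C, bond orders sum to 4 (valence 4) → 0 H
  atom 7: S, bond orders sum to 1 (valence 2) → 1 H
  atom 8: C, bond orders sum to 4 (valence 4) → 0 H
  atom 9: C, bond orders sum to 4 (valence 4) → 0 H
  atom 10: N, bond orders sum to 3 (valence 3) → 0 H
  atom 11: C, bond orders sum to 3 (valence 4) → 1 H
  atom 12: C, bond orders sum to 4 (valence 4) → 0 H
  atom 13: C, bond orders sum to 4 (valence 4) → 0 H
  atom 14: O, bond orders sum to 1 (valence 2) → 1 H
  atom 15: O, bond orders sum to 2 (valence 2) → 0 H
Total hydrogens: 5.

5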